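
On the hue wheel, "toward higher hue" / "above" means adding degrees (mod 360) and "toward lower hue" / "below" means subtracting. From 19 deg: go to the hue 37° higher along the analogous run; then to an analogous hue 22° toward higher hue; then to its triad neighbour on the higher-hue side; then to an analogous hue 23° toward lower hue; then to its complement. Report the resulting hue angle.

+37° (analog 37° ↑): 19 + 37 = 56°
+22° (analog 22° ↑): 56 + 22 = 78°
+120° (triadic ↑): 78 + 120 = 198°
−23° (analog 23° ↓): 198 − 23 = 175°
+180° (complement): 175 + 180 = 355°

355°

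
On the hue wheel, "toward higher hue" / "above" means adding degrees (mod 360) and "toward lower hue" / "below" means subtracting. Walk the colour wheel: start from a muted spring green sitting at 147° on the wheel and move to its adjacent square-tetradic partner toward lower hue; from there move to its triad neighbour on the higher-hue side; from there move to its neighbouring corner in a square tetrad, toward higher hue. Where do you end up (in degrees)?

147 − 90 = 57°   (square ↓)
57 + 120 = 177°   (triadic ↑)
177 + 90 = 267°   (square ↑)

267°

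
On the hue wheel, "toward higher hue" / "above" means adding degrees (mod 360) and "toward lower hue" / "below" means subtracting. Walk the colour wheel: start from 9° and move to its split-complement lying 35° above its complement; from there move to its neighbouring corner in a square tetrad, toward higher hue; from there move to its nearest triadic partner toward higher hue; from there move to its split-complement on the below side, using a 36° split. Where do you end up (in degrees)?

218°

split-comp 35° ↑ +215°: 9 + 215 = 224°
square ↑ +90°: 224 + 90 = 314°
triadic ↑ +120°: 314 + 120 = 434 → 434 − 360 = 74°
split-comp 36° ↓ +144°: 74 + 144 = 218°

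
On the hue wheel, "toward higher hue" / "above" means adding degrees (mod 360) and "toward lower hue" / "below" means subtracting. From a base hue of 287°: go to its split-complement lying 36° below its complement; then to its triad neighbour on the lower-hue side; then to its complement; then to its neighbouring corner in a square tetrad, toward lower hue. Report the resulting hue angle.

41°

287 + 144 = 431 → 431 − 360 = 71°   (split-comp 36° ↓)
71 − 120 = -49 → -49 + 360 = 311°   (triadic ↓)
311 + 180 = 491 → 491 − 360 = 131°   (complement)
131 − 90 = 41°   (square ↓)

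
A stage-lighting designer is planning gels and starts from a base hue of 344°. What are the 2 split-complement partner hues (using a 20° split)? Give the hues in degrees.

Complement of 344°: 344 + 180 = 524 → 524 − 360 = 164°
164 − 20 = 144°
164 + 20 = 184°

144° and 184°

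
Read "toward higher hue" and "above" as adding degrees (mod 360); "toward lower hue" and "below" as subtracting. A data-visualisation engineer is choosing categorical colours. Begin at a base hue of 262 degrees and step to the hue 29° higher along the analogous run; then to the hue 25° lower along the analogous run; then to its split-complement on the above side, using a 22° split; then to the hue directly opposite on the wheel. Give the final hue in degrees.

+29° (analog 29° ↑): 262 + 29 = 291°
−25° (analog 25° ↓): 291 − 25 = 266°
+202° (split-comp 22° ↑): 266 + 202 = 468 → 468 − 360 = 108°
+180° (complement): 108 + 180 = 288°

288°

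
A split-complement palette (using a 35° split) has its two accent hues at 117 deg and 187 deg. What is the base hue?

332°

The accents sit 35° either side of the complement, so the complement is their short-arc midpoint on the wheel.
Short-arc midpoint of 117° and 187°: 152°.
Base is 180° from the complement: 152 − 180 = -28 → -28 + 360 = 332°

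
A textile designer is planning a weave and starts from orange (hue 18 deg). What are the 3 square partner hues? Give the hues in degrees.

A square tetradic scheme places four hues every 90°.
18 + 90 = 108°
18 + 180 = 198°
18 + 270 = 288°

108°, 198° and 288°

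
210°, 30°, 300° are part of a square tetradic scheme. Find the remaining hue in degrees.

A square tetradic scheme places four hues every 90°.
The full set through 30° is {30°, 120°, 210°, 300°}.
Given {30°, 210°, 300°}, the missing hue is 120°.

120°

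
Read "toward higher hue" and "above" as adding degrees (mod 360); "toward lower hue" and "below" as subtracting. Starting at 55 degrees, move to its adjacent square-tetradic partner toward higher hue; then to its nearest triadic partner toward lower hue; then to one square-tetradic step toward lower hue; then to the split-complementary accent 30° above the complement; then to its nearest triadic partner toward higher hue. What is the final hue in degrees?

265°

55 + 90 = 145°   (square ↑)
145 − 120 = 25°   (triadic ↓)
25 − 90 = -65 → -65 + 360 = 295°   (square ↓)
295 + 210 = 505 → 505 − 360 = 145°   (split-comp 30° ↑)
145 + 120 = 265°   (triadic ↑)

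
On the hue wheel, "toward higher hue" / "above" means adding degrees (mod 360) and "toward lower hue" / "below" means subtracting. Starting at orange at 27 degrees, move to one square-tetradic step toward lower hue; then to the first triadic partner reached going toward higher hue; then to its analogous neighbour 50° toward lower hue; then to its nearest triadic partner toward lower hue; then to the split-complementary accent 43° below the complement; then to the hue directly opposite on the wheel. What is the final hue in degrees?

−90° (square ↓): 27 − 90 = -63 → -63 + 360 = 297°
+120° (triadic ↑): 297 + 120 = 417 → 417 − 360 = 57°
−50° (analog 50° ↓): 57 − 50 = 7°
−120° (triadic ↓): 7 − 120 = -113 → -113 + 360 = 247°
+137° (split-comp 43° ↓): 247 + 137 = 384 → 384 − 360 = 24°
+180° (complement): 24 + 180 = 204°

204°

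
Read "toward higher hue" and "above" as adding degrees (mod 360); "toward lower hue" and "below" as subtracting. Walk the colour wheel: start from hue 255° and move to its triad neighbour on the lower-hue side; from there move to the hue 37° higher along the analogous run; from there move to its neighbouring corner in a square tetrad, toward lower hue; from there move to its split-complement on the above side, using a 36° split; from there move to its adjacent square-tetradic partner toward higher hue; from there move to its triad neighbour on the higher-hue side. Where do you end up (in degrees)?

255 − 120 = 135°   (triadic ↓)
135 + 37 = 172°   (analog 37° ↑)
172 − 90 = 82°   (square ↓)
82 + 216 = 298°   (split-comp 36° ↑)
298 + 90 = 388 → 388 − 360 = 28°   (square ↑)
28 + 120 = 148°   (triadic ↑)

148°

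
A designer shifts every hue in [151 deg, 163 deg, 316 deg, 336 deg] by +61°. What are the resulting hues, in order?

212°, 224°, 17°, 37°

151 + 61 = 212°
163 + 61 = 224°
316 + 61 = 377 → 377 − 360 = 17°
336 + 61 = 397 → 397 − 360 = 37°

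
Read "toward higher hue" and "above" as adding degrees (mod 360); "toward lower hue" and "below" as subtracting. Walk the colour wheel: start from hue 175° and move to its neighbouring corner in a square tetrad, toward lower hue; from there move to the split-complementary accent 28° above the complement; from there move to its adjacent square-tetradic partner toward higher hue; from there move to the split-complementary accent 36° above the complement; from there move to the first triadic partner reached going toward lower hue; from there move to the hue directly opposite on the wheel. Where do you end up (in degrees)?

299°

square ↓ −90°: 175 − 90 = 85°
split-comp 28° ↑ +208°: 85 + 208 = 293°
square ↑ +90°: 293 + 90 = 383 → 383 − 360 = 23°
split-comp 36° ↑ +216°: 23 + 216 = 239°
triadic ↓ −120°: 239 − 120 = 119°
complement +180°: 119 + 180 = 299°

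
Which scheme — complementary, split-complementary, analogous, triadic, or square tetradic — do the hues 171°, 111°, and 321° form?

split-complementary

Sort the hues: 111°, 171°, 321°.
Successive gaps around the wheel: 60°, 150°, 150°.
Two 150° gaps and one 60° gap — a base hue opposite a pair of accents 30° either side of its complement — is the split-complementary pattern.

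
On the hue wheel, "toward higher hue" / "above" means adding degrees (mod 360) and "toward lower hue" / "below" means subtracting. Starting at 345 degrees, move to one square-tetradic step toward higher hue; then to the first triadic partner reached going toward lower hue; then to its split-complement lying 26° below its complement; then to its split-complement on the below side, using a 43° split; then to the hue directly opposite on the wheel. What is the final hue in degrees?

66°

+90° (square ↑): 345 + 90 = 435 → 435 − 360 = 75°
−120° (triadic ↓): 75 − 120 = -45 → -45 + 360 = 315°
+154° (split-comp 26° ↓): 315 + 154 = 469 → 469 − 360 = 109°
+137° (split-comp 43° ↓): 109 + 137 = 246°
+180° (complement): 246 + 180 = 426 → 426 − 360 = 66°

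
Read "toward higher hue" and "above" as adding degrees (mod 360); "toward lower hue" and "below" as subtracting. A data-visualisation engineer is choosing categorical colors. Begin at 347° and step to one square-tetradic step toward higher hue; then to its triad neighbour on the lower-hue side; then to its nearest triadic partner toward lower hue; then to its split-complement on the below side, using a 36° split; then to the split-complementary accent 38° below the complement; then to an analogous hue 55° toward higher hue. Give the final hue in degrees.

178°

square ↑ +90°: 347 + 90 = 437 → 437 − 360 = 77°
triadic ↓ −120°: 77 − 120 = -43 → -43 + 360 = 317°
triadic ↓ −120°: 317 − 120 = 197°
split-comp 36° ↓ +144°: 197 + 144 = 341°
split-comp 38° ↓ +142°: 341 + 142 = 483 → 483 − 360 = 123°
analog 55° ↑ +55°: 123 + 55 = 178°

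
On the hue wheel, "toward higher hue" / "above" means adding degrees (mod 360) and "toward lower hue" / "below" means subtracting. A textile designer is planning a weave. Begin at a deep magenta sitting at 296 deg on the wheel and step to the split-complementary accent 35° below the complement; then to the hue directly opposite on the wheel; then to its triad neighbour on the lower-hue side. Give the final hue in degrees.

+145° (split-comp 35° ↓): 296 + 145 = 441 → 441 − 360 = 81°
+180° (complement): 81 + 180 = 261°
−120° (triadic ↓): 261 − 120 = 141°

141°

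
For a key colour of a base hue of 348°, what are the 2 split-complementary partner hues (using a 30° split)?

Split-complementary hues sit 30° either side of the complement.
Complement of 348°: 348 + 180 = 528 → 528 − 360 = 168°
168 − 30 = 138°
168 + 30 = 198°

138° and 198°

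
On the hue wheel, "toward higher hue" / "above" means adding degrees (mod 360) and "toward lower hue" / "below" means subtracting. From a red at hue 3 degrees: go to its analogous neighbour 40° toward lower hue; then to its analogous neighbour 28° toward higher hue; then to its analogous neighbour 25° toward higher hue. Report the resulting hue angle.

16°

3 − 40 = -37 → -37 + 360 = 323°   (analog 40° ↓)
323 + 28 = 351°   (analog 28° ↑)
351 + 25 = 376 → 376 − 360 = 16°   (analog 25° ↑)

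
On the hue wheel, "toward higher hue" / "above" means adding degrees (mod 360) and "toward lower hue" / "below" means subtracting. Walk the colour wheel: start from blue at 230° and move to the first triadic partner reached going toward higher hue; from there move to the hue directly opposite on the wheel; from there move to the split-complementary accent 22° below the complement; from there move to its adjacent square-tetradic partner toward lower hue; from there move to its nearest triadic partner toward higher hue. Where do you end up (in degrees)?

+120° (triadic ↑): 230 + 120 = 350°
+180° (complement): 350 + 180 = 530 → 530 − 360 = 170°
+158° (split-comp 22° ↓): 170 + 158 = 328°
−90° (square ↓): 328 − 90 = 238°
+120° (triadic ↑): 238 + 120 = 358°

358°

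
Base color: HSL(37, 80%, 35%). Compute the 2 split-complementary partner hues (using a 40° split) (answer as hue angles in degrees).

177° and 257°

Split-complementary hues sit 40° either side of the complement.
Complement of 37°: 37 + 180 = 217°
217 − 40 = 177°
217 + 40 = 257°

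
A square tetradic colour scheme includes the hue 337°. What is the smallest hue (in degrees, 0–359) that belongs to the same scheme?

A square tetradic scheme places four hues every 90°.
The full set through 337° is {67°, 157°, 247°, 337°}.

67°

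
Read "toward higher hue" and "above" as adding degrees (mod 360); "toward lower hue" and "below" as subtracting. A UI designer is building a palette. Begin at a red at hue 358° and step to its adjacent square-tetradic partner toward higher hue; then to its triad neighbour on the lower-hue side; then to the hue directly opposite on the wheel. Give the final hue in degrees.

358 + 90 = 448 → 448 − 360 = 88°   (square ↑)
88 − 120 = -32 → -32 + 360 = 328°   (triadic ↓)
328 + 180 = 508 → 508 − 360 = 148°   (complement)

148°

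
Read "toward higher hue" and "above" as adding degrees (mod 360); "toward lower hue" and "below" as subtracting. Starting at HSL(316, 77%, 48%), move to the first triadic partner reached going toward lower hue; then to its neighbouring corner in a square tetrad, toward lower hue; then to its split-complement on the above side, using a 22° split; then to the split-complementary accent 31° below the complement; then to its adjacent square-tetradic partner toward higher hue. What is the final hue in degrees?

187°

−120° (triadic ↓): 316 − 120 = 196°
−90° (square ↓): 196 − 90 = 106°
+202° (split-comp 22° ↑): 106 + 202 = 308°
+149° (split-comp 31° ↓): 308 + 149 = 457 → 457 − 360 = 97°
+90° (square ↑): 97 + 90 = 187°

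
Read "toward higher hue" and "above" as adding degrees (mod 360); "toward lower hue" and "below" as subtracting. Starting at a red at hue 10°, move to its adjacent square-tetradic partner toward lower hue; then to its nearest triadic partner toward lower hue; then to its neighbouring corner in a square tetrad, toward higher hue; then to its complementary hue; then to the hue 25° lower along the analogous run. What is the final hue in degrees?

45°

10 − 90 = -80 → -80 + 360 = 280°   (square ↓)
280 − 120 = 160°   (triadic ↓)
160 + 90 = 250°   (square ↑)
250 + 180 = 430 → 430 − 360 = 70°   (complement)
70 − 25 = 45°   (analog 25° ↓)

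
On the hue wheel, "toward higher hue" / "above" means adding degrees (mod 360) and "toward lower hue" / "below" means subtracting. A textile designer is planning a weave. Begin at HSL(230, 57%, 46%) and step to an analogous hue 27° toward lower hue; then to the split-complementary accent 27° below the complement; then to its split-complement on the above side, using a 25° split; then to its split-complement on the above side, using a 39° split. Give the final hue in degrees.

60°

−27° (analog 27° ↓): 230 − 27 = 203°
+153° (split-comp 27° ↓): 203 + 153 = 356°
+205° (split-comp 25° ↑): 356 + 205 = 561 → 561 − 360 = 201°
+219° (split-comp 39° ↑): 201 + 219 = 420 → 420 − 360 = 60°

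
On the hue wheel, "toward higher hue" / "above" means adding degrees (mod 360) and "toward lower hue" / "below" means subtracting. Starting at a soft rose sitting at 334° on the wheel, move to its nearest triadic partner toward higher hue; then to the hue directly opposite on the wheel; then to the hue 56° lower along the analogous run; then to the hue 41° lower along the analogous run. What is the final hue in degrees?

177°

334 + 120 = 454 → 454 − 360 = 94°   (triadic ↑)
94 + 180 = 274°   (complement)
274 − 56 = 218°   (analog 56° ↓)
218 − 41 = 177°   (analog 41° ↓)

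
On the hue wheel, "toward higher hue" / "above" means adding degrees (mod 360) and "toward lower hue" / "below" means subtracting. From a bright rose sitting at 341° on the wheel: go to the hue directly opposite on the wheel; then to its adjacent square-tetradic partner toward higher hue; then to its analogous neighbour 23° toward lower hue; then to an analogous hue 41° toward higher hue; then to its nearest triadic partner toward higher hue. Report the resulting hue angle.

complement +180°: 341 + 180 = 521 → 521 − 360 = 161°
square ↑ +90°: 161 + 90 = 251°
analog 23° ↓ −23°: 251 − 23 = 228°
analog 41° ↑ +41°: 228 + 41 = 269°
triadic ↑ +120°: 269 + 120 = 389 → 389 − 360 = 29°

29°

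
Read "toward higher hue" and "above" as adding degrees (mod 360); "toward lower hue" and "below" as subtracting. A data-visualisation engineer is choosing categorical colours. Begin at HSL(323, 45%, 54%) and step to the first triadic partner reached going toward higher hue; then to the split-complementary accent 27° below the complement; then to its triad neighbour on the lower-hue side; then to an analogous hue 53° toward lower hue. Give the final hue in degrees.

63°

+120° (triadic ↑): 323 + 120 = 443 → 443 − 360 = 83°
+153° (split-comp 27° ↓): 83 + 153 = 236°
−120° (triadic ↓): 236 − 120 = 116°
−53° (analog 53° ↓): 116 − 53 = 63°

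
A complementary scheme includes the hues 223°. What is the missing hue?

The complement sits 180° across the wheel.
The full set through 223° is {43°, 223°}.
Given {223°}, the missing hue is 43°.

43°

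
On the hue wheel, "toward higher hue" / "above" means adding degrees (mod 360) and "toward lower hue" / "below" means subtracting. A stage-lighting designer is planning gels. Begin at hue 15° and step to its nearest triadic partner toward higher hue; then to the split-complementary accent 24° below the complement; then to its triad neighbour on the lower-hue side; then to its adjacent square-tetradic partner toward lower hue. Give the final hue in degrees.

triadic ↑ +120°: 15 + 120 = 135°
split-comp 24° ↓ +156°: 135 + 156 = 291°
triadic ↓ −120°: 291 − 120 = 171°
square ↓ −90°: 171 − 90 = 81°

81°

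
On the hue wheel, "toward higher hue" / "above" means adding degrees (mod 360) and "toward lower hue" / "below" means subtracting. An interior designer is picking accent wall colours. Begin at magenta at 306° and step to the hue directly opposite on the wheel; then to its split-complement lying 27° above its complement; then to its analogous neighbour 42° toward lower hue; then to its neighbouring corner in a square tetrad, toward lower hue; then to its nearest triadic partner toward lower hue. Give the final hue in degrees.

complement +180°: 306 + 180 = 486 → 486 − 360 = 126°
split-comp 27° ↑ +207°: 126 + 207 = 333°
analog 42° ↓ −42°: 333 − 42 = 291°
square ↓ −90°: 291 − 90 = 201°
triadic ↓ −120°: 201 − 120 = 81°

81°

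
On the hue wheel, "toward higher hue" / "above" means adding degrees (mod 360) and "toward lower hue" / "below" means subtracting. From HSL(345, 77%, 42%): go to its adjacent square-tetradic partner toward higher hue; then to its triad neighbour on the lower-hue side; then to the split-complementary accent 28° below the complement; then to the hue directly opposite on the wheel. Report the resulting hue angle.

287°

345 + 90 = 435 → 435 − 360 = 75°   (square ↑)
75 − 120 = -45 → -45 + 360 = 315°   (triadic ↓)
315 + 152 = 467 → 467 − 360 = 107°   (split-comp 28° ↓)
107 + 180 = 287°   (complement)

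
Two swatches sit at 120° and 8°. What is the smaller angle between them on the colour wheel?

112°

|120 − 8| = 112.
112 ≤ 180, so the shorter arc is 112°.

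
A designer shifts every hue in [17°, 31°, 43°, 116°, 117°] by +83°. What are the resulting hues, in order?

17 + 83 = 100°
31 + 83 = 114°
43 + 83 = 126°
116 + 83 = 199°
117 + 83 = 200°

100°, 114°, 126°, 199°, 200°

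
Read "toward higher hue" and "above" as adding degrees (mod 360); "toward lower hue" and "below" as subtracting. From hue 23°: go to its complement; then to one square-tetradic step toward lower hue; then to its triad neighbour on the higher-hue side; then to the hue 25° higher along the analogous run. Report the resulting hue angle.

258°

complement +180°: 23 + 180 = 203°
square ↓ −90°: 203 − 90 = 113°
triadic ↑ +120°: 113 + 120 = 233°
analog 25° ↑ +25°: 233 + 25 = 258°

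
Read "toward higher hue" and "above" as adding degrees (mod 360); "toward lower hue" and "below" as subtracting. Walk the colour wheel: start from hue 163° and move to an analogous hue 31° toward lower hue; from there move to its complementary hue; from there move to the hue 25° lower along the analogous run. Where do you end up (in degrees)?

287°

analog 31° ↓ −31°: 163 − 31 = 132°
complement +180°: 132 + 180 = 312°
analog 25° ↓ −25°: 312 − 25 = 287°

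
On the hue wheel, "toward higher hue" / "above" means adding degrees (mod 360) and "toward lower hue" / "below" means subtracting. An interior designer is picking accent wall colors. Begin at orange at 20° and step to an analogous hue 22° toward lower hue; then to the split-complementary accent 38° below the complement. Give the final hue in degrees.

analog 22° ↓ −22°: 20 − 22 = -2 → -2 + 360 = 358°
split-comp 38° ↓ +142°: 358 + 142 = 500 → 500 − 360 = 140°

140°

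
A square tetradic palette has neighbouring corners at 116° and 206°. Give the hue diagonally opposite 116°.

296°

A square tetradic scheme places four hues 90° apart; opposite corners are 180° apart.
116 + 180 = 296°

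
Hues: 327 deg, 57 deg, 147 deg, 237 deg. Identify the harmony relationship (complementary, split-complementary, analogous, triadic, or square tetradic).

square tetradic

Sort the hues: 57°, 147°, 237°, 327°.
Successive gaps around the wheel: 90°, 90°, 90°, 90°.
Four hues every 90° form a square tetradic scheme.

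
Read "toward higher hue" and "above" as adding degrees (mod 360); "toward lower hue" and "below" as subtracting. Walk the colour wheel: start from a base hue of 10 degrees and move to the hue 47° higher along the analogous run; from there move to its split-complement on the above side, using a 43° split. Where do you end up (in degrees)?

10 + 47 = 57°   (analog 47° ↑)
57 + 223 = 280°   (split-comp 43° ↑)

280°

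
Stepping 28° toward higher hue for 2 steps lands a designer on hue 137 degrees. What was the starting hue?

81°

2 steps of 28° (toward higher hue) give a net shift of +56°.
Start = end − shift: 137 − 56 = 81°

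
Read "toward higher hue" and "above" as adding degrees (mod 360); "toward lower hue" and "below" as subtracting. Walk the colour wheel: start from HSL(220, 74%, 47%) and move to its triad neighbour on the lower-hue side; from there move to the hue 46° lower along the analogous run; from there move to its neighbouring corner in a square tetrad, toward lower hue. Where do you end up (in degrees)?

triadic ↓ −120°: 220 − 120 = 100°
analog 46° ↓ −46°: 100 − 46 = 54°
square ↓ −90°: 54 − 90 = -36 → -36 + 360 = 324°

324°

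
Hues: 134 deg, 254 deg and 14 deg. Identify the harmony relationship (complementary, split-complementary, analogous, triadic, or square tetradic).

triadic

Sort the hues: 14°, 134°, 254°.
Successive gaps around the wheel: 120°, 120°, 120°.
Three hues equally spaced 120° apart form a triad.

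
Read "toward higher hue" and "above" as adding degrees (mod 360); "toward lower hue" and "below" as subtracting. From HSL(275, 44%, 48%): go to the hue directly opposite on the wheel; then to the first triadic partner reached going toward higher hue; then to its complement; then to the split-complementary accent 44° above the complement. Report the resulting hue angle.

275 + 180 = 455 → 455 − 360 = 95°   (complement)
95 + 120 = 215°   (triadic ↑)
215 + 180 = 395 → 395 − 360 = 35°   (complement)
35 + 224 = 259°   (split-comp 44° ↑)

259°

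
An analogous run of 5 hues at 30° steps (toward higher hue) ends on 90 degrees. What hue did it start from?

4 steps of 30° (toward higher hue) give a net shift of +120°.
Start = end − shift: 90 − 120 = -30 → -30 + 360 = 330°

330°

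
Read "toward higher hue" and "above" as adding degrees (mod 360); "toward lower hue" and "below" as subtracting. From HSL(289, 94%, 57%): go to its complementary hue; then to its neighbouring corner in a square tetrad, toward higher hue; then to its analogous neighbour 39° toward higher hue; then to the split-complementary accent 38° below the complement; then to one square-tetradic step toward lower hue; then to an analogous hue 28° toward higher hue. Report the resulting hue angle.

+180° (complement): 289 + 180 = 469 → 469 − 360 = 109°
+90° (square ↑): 109 + 90 = 199°
+39° (analog 39° ↑): 199 + 39 = 238°
+142° (split-comp 38° ↓): 238 + 142 = 380 → 380 − 360 = 20°
−90° (square ↓): 20 − 90 = -70 → -70 + 360 = 290°
+28° (analog 28° ↑): 290 + 28 = 318°

318°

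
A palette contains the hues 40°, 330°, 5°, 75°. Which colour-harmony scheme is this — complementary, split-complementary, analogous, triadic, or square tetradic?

Sort the hues: 5°, 40°, 75°, 330°.
Successive gaps around the wheel: 35°, 35°, 255°, 35°.
A run of hues at equal small steps (35°) with one large closing gap is an analogous group.

analogous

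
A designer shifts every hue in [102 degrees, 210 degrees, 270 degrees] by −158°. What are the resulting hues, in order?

304°, 52°, 112°

102 − 158 = -56 → -56 + 360 = 304°
210 − 158 = 52°
270 − 158 = 112°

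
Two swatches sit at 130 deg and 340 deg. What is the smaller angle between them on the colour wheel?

|130 − 340| = 210.
The shorter arc is 360 − 210 = 150°.

150°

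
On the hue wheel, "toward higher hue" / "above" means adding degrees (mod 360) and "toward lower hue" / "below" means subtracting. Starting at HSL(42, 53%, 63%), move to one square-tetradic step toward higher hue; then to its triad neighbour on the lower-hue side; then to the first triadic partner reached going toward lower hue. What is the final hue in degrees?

+90° (square ↑): 42 + 90 = 132°
−120° (triadic ↓): 132 − 120 = 12°
−120° (triadic ↓): 12 − 120 = -108 → -108 + 360 = 252°

252°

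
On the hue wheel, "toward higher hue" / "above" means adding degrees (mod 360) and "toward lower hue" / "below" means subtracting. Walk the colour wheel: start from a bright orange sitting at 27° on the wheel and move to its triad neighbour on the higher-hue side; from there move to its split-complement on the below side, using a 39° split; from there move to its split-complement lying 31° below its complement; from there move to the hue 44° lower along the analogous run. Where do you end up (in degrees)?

33°

triadic ↑ +120°: 27 + 120 = 147°
split-comp 39° ↓ +141°: 147 + 141 = 288°
split-comp 31° ↓ +149°: 288 + 149 = 437 → 437 − 360 = 77°
analog 44° ↓ −44°: 77 − 44 = 33°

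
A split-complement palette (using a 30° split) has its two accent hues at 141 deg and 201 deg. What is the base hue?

The accents sit 30° either side of the complement, so the complement is their short-arc midpoint on the wheel.
Short-arc midpoint of 141° and 201°: 171°.
Base is 180° from the complement: 171 − 180 = -9 → -9 + 360 = 351°

351°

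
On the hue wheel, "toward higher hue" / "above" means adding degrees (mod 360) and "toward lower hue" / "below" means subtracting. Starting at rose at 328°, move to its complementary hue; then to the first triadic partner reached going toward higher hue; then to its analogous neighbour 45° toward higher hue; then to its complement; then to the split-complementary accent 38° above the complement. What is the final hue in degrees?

complement +180°: 328 + 180 = 508 → 508 − 360 = 148°
triadic ↑ +120°: 148 + 120 = 268°
analog 45° ↑ +45°: 268 + 45 = 313°
complement +180°: 313 + 180 = 493 → 493 − 360 = 133°
split-comp 38° ↑ +218°: 133 + 218 = 351°

351°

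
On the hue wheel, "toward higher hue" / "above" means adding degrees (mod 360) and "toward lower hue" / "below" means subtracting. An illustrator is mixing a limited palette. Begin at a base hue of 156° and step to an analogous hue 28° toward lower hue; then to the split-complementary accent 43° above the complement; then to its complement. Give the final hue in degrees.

analog 28° ↓ −28°: 156 − 28 = 128°
split-comp 43° ↑ +223°: 128 + 223 = 351°
complement +180°: 351 + 180 = 531 → 531 − 360 = 171°

171°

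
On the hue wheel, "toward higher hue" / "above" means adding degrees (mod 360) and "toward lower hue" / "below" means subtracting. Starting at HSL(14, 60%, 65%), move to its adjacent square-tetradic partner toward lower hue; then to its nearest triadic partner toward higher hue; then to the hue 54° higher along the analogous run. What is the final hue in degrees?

14 − 90 = -76 → -76 + 360 = 284°   (square ↓)
284 + 120 = 404 → 404 − 360 = 44°   (triadic ↑)
44 + 54 = 98°   (analog 54° ↑)

98°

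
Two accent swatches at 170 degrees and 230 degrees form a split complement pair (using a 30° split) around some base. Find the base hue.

20°

The accents sit 30° either side of the complement, so the complement is their short-arc midpoint on the wheel.
Short-arc midpoint of 170° and 230°: 200°.
Base is 180° from the complement: 200 − 180 = 20°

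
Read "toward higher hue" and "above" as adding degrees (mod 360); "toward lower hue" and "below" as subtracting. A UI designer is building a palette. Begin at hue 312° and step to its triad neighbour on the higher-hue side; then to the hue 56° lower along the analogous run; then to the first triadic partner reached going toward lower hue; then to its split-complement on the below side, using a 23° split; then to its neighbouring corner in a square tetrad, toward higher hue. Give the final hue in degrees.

143°

+120° (triadic ↑): 312 + 120 = 432 → 432 − 360 = 72°
−56° (analog 56° ↓): 72 − 56 = 16°
−120° (triadic ↓): 16 − 120 = -104 → -104 + 360 = 256°
+157° (split-comp 23° ↓): 256 + 157 = 413 → 413 − 360 = 53°
+90° (square ↑): 53 + 90 = 143°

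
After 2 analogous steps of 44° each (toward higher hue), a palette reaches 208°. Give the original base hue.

2 steps of 44° (toward higher hue) give a net shift of +88°.
Start = end − shift: 208 − 88 = 120°

120°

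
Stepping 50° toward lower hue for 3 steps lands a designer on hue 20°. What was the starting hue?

170°

3 steps of 50° (toward lower hue) give a net shift of −150°.
Start = end − shift: 20 + 150 = 170°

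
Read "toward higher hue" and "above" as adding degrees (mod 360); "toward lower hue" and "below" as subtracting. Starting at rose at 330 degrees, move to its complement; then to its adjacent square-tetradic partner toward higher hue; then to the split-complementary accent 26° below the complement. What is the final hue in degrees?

complement +180°: 330 + 180 = 510 → 510 − 360 = 150°
square ↑ +90°: 150 + 90 = 240°
split-comp 26° ↓ +154°: 240 + 154 = 394 → 394 − 360 = 34°

34°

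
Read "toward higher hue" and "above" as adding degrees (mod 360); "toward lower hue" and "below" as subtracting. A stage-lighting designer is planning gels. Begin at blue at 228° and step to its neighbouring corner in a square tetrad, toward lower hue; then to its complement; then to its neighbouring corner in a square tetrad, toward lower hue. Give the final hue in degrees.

228 − 90 = 138°   (square ↓)
138 + 180 = 318°   (complement)
318 − 90 = 228°   (square ↓)

228°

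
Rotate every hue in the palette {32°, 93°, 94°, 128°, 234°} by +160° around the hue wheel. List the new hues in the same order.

32 + 160 = 192°
93 + 160 = 253°
94 + 160 = 254°
128 + 160 = 288°
234 + 160 = 394 → 394 − 360 = 34°

192°, 253°, 254°, 288°, 34°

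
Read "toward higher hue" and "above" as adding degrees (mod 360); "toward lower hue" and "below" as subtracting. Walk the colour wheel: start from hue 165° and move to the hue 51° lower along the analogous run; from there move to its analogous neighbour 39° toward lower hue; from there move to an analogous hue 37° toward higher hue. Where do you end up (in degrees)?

112°

−51° (analog 51° ↓): 165 − 51 = 114°
−39° (analog 39° ↓): 114 − 39 = 75°
+37° (analog 37° ↑): 75 + 37 = 112°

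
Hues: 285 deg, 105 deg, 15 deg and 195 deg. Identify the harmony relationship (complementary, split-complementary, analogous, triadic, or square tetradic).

square tetradic

Sort the hues: 15°, 105°, 195°, 285°.
Successive gaps around the wheel: 90°, 90°, 90°, 90°.
Four hues every 90° form a square tetradic scheme.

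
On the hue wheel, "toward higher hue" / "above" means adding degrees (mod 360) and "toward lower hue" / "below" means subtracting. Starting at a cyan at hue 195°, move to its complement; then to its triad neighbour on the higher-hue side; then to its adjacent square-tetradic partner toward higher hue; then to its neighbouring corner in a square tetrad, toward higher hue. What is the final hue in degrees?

315°

+180° (complement): 195 + 180 = 375 → 375 − 360 = 15°
+120° (triadic ↑): 15 + 120 = 135°
+90° (square ↑): 135 + 90 = 225°
+90° (square ↑): 225 + 90 = 315°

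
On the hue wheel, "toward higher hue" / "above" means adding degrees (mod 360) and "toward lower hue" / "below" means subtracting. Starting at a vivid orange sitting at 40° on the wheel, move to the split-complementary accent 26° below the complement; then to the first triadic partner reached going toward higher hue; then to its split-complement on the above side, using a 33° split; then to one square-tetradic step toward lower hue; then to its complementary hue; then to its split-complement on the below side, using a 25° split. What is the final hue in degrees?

52°

+154° (split-comp 26° ↓): 40 + 154 = 194°
+120° (triadic ↑): 194 + 120 = 314°
+213° (split-comp 33° ↑): 314 + 213 = 527 → 527 − 360 = 167°
−90° (square ↓): 167 − 90 = 77°
+180° (complement): 77 + 180 = 257°
+155° (split-comp 25° ↓): 257 + 155 = 412 → 412 − 360 = 52°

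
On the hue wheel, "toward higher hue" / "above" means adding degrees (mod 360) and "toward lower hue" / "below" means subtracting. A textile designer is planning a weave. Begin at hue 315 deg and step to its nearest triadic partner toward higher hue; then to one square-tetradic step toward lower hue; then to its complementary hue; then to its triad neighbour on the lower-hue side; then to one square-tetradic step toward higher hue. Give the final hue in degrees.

135°

triadic ↑ +120°: 315 + 120 = 435 → 435 − 360 = 75°
square ↓ −90°: 75 − 90 = -15 → -15 + 360 = 345°
complement +180°: 345 + 180 = 525 → 525 − 360 = 165°
triadic ↓ −120°: 165 − 120 = 45°
square ↑ +90°: 45 + 90 = 135°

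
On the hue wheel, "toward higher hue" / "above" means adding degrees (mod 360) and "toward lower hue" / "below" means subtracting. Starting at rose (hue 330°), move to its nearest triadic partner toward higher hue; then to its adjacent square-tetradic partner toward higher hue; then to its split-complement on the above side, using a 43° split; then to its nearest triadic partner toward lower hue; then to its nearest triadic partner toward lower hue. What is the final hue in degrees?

+120° (triadic ↑): 330 + 120 = 450 → 450 − 360 = 90°
+90° (square ↑): 90 + 90 = 180°
+223° (split-comp 43° ↑): 180 + 223 = 403 → 403 − 360 = 43°
−120° (triadic ↓): 43 − 120 = -77 → -77 + 360 = 283°
−120° (triadic ↓): 283 − 120 = 163°

163°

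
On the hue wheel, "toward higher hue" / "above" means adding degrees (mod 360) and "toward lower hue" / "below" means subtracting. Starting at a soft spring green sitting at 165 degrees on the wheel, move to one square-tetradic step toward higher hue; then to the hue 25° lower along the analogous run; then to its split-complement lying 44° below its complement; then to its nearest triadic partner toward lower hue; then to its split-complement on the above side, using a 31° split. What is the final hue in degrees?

97°

square ↑ +90°: 165 + 90 = 255°
analog 25° ↓ −25°: 255 − 25 = 230°
split-comp 44° ↓ +136°: 230 + 136 = 366 → 366 − 360 = 6°
triadic ↓ −120°: 6 − 120 = -114 → -114 + 360 = 246°
split-comp 31° ↑ +211°: 246 + 211 = 457 → 457 − 360 = 97°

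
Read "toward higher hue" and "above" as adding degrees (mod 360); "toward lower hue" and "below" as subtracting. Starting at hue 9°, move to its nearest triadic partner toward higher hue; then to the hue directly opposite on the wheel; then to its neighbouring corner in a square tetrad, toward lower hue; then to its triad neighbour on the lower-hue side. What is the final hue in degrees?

99°

9 + 120 = 129°   (triadic ↑)
129 + 180 = 309°   (complement)
309 − 90 = 219°   (square ↓)
219 − 120 = 99°   (triadic ↓)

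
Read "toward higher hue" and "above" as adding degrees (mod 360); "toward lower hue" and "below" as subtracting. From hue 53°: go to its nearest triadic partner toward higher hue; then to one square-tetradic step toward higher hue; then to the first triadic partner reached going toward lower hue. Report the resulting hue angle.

143°

53 + 120 = 173°   (triadic ↑)
173 + 90 = 263°   (square ↑)
263 − 120 = 143°   (triadic ↓)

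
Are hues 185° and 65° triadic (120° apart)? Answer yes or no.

yes

Angular distance: |185 − 65| = 120 = 120°.
Triadic (120° apart) requires 120°.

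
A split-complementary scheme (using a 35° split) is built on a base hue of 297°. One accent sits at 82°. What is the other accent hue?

Split-complementary hues sit 35° either side of the complement.
Complement of the base 297°: 297 + 180 = 477 → 477 − 360 = 117°
The given accent 82° is 35° one side of 117°; the other accent sits 35° the other side: 117 + 35 = 152°

152°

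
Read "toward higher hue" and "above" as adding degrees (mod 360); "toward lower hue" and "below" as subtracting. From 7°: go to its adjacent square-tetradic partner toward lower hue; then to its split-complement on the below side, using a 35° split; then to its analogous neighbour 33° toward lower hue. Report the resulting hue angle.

29°

−90° (square ↓): 7 − 90 = -83 → -83 + 360 = 277°
+145° (split-comp 35° ↓): 277 + 145 = 422 → 422 − 360 = 62°
−33° (analog 33° ↓): 62 − 33 = 29°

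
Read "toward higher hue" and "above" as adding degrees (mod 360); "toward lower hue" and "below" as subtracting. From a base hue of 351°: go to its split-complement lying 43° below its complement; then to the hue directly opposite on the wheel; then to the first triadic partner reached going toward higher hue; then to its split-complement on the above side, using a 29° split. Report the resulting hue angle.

+137° (split-comp 43° ↓): 351 + 137 = 488 → 488 − 360 = 128°
+180° (complement): 128 + 180 = 308°
+120° (triadic ↑): 308 + 120 = 428 → 428 − 360 = 68°
+209° (split-comp 29° ↑): 68 + 209 = 277°

277°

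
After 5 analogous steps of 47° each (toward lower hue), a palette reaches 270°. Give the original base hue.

5 steps of 47° (toward lower hue) give a net shift of −235°.
Start = end − shift: 270 + 235 = 505 → 505 − 360 = 145°

145°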